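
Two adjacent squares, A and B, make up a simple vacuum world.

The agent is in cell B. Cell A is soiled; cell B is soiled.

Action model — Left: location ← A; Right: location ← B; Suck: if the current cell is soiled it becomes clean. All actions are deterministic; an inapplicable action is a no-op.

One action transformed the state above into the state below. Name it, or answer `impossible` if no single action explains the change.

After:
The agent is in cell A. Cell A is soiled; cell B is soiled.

Left

try  Left: loc=A A=soiled B=soiled  ← match
try Right: loc=B A=soiled B=soiled
try  Suck: loc=B A=soiled B=clean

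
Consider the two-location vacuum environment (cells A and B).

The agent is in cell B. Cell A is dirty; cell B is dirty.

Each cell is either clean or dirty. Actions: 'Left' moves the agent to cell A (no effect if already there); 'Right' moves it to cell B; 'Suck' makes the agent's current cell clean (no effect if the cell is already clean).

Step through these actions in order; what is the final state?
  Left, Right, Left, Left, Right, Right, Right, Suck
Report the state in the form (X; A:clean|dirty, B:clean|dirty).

(B; A:dirty, B:clean)

step 1/8 (Left): (A; A:dirty, B:dirty)
step 2/8 (Right): (B; A:dirty, B:dirty)
step 3/8 (Left): (A; A:dirty, B:dirty)
step 4/8 (Left): (A; A:dirty, B:dirty)
step 5/8 (Right): (B; A:dirty, B:dirty)
step 6/8 (Right): (B; A:dirty, B:dirty)
step 7/8 (Right): (B; A:dirty, B:dirty)
step 8/8 (Suck): (B; A:dirty, B:clean)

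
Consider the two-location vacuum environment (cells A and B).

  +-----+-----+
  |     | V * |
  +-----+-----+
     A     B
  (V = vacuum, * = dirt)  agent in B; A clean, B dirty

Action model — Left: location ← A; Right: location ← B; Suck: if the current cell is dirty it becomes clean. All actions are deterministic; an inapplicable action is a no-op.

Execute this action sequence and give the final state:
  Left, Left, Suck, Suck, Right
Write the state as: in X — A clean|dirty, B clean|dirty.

step 1/5 (Left): in A — A clean, B dirty
step 2/5 (Left): in A — A clean, B dirty
step 3/5 (Suck): in A — A clean, B dirty
step 4/5 (Suck): in A — A clean, B dirty
step 5/5 (Right): in B — A clean, B dirty

in B — A clean, B dirty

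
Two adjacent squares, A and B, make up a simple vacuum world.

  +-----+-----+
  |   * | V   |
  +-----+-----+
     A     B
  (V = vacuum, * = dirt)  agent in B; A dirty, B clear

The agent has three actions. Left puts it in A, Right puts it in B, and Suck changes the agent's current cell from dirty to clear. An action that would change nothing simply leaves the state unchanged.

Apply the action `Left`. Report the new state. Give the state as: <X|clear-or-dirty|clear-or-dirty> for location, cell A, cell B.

<A|dirty|clear>

start: <B|dirty|clear>
1) do Left; now <A|dirty|clear>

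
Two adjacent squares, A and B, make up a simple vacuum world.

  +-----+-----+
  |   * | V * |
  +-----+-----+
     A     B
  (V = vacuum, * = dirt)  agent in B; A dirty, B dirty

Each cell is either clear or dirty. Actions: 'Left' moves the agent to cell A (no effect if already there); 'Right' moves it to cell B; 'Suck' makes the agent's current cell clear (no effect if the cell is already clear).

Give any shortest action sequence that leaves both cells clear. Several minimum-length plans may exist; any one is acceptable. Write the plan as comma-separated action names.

[1] after Suck: <B|dirty|clear>
[2] after Left: <A|dirty|clear>
[3] after Suck: <A|clear|clear>
min 3: Suck B + move + Suck A

Suck, Left, Suck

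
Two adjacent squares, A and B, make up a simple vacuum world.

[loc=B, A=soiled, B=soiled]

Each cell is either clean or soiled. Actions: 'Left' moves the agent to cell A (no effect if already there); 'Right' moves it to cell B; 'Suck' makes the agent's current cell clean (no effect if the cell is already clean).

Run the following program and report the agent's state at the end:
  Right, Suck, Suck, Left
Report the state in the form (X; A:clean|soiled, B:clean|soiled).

(A; A:soiled, B:clean)

Right (#1): (B; A:soiled, B:soiled)
Suck (#2): (B; A:soiled, B:clean)
Suck (#3): (B; A:soiled, B:clean)
Left (#4): (A; A:soiled, B:clean)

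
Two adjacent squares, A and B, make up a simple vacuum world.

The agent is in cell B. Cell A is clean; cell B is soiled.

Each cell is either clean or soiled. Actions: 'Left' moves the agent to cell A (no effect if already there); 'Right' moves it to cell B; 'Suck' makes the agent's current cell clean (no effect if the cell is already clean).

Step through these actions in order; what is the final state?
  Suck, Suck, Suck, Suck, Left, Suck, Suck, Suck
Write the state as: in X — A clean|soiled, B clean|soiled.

in A — A clean, B clean

1) do Suck; now in B — A clean, B clean
2) do Suck; now in B — A clean, B clean
3) do Suck; now in B — A clean, B clean
4) do Suck; now in B — A clean, B clean
5) do Left; now in A — A clean, B clean
6) do Suck; now in A — A clean, B clean
7) do Suck; now in A — A clean, B clean
8) do Suck; now in A — A clean, B clean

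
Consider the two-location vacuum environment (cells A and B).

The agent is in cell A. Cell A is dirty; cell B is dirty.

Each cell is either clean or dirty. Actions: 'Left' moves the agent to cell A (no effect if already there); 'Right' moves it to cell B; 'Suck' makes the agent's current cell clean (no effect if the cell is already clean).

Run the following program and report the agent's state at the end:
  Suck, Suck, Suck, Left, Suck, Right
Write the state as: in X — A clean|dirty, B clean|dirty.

in B — A clean, B dirty

1. Suck → in A — A clean, B dirty
2. Suck → in A — A clean, B dirty
3. Suck → in A — A clean, B dirty
4. Left → in A — A clean, B dirty
5. Suck → in A — A clean, B dirty
6. Right → in B — A clean, B dirty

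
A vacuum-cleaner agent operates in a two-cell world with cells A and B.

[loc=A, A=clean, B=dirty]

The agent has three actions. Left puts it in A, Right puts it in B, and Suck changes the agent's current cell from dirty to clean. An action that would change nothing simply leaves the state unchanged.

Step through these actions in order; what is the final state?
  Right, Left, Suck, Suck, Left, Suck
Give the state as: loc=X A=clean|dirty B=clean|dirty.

1. Right → loc=B A=clean B=dirty
2. Left → loc=A A=clean B=dirty
3. Suck → loc=A A=clean B=dirty
4. Suck → loc=A A=clean B=dirty
5. Left → loc=A A=clean B=dirty
6. Suck → loc=A A=clean B=dirty

loc=A A=clean B=dirty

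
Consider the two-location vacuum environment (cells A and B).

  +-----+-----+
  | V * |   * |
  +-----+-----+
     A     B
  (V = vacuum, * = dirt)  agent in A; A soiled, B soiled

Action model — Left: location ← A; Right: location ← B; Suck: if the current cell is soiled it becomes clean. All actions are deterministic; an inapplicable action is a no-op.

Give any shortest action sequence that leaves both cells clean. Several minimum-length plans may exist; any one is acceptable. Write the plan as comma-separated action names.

Suck, Right, Suck

t=1 Suck ⇒ (A; A:clean, B:soiled)
t=2 Right ⇒ (B; A:clean, B:soiled)
t=3 Suck ⇒ (B; A:clean, B:clean)
min 3: Suck A + move + Suck B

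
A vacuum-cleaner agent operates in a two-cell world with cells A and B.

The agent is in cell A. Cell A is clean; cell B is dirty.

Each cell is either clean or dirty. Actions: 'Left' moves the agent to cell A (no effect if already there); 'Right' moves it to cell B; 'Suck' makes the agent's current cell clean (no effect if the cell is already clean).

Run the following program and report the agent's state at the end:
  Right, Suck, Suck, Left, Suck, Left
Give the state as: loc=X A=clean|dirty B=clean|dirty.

loc=A A=clean B=clean

Right (#1): loc=B A=clean B=dirty
Suck (#2): loc=B A=clean B=clean
Suck (#3): loc=B A=clean B=clean
Left (#4): loc=A A=clean B=clean
Suck (#5): loc=A A=clean B=clean
Left (#6): loc=A A=clean B=clean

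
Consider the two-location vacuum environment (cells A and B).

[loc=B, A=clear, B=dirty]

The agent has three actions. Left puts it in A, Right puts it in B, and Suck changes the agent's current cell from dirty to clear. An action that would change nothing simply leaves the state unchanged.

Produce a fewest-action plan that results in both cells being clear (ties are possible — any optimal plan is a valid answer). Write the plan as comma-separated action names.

1) do Suck; now loc=B A=clear B=clear
min 1: B is dirty, one Suck

Suck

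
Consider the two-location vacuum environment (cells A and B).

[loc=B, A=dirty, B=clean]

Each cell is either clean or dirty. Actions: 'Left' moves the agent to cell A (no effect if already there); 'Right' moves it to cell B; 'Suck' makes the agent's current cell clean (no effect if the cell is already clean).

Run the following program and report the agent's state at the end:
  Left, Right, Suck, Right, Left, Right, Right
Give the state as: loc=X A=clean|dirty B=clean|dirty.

loc=B A=dirty B=clean

1. Left → loc=A A=dirty B=clean
2. Right → loc=B A=dirty B=clean
3. Suck → loc=B A=dirty B=clean
4. Right → loc=B A=dirty B=clean
5. Left → loc=A A=dirty B=clean
6. Right → loc=B A=dirty B=clean
7. Right → loc=B A=dirty B=clean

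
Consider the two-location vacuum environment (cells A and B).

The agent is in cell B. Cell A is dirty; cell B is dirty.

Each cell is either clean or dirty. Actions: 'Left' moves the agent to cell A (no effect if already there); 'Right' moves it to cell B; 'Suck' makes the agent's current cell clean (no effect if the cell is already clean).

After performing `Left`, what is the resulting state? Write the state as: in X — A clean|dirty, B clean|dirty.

start: in B — A dirty, B dirty
step 1/1 (Left): in A — A dirty, B dirty

in A — A dirty, B dirty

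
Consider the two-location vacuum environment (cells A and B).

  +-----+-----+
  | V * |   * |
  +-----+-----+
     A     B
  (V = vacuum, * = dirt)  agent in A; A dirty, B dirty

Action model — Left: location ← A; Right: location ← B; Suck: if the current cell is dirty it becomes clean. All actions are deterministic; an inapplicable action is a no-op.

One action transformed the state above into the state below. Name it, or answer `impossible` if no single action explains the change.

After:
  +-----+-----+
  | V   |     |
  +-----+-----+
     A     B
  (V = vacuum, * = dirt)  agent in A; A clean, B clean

impossible

try  Left: (A; A:dirty, B:dirty)
try Right: (B; A:dirty, B:dirty)
try  Suck: (A; A:clean, B:dirty)
no single action produces the after-state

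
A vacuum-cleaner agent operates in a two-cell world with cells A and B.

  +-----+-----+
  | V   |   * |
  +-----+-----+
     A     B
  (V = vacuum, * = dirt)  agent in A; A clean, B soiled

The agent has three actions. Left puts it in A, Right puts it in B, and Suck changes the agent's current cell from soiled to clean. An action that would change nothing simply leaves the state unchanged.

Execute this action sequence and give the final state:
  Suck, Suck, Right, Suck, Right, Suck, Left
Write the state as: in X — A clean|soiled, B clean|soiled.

Suck (#1): in A — A clean, B soiled
Suck (#2): in A — A clean, B soiled
Right (#3): in B — A clean, B soiled
Suck (#4): in B — A clean, B clean
Right (#5): in B — A clean, B clean
Suck (#6): in B — A clean, B clean
Left (#7): in A — A clean, B clean

in A — A clean, B clean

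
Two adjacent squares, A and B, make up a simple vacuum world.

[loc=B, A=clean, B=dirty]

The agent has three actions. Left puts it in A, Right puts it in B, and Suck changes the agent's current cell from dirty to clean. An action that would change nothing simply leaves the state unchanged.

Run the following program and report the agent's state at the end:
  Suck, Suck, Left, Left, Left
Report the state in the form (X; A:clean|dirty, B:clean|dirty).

1) do Suck; now (B; A:clean, B:clean)
2) do Suck; now (B; A:clean, B:clean)
3) do Left; now (A; A:clean, B:clean)
4) do Left; now (A; A:clean, B:clean)
5) do Left; now (A; A:clean, B:clean)

(A; A:clean, B:clean)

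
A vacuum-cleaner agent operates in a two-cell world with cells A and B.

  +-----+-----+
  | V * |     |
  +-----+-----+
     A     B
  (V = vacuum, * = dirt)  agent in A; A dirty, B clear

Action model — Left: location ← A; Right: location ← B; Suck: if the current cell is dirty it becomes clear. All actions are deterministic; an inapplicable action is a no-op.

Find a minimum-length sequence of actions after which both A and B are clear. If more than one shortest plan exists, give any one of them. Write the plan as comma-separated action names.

Suck

1. Suck → loc=A A=clear B=clear
min 1: A is dirty, one Suck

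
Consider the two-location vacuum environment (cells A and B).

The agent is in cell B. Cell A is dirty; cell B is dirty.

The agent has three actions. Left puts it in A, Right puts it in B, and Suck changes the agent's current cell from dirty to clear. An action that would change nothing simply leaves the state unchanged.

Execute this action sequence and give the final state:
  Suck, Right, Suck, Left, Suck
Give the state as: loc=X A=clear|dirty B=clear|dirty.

1. Suck → loc=B A=dirty B=clear
2. Right → loc=B A=dirty B=clear
3. Suck → loc=B A=dirty B=clear
4. Left → loc=A A=dirty B=clear
5. Suck → loc=A A=clear B=clear

loc=A A=clear B=clear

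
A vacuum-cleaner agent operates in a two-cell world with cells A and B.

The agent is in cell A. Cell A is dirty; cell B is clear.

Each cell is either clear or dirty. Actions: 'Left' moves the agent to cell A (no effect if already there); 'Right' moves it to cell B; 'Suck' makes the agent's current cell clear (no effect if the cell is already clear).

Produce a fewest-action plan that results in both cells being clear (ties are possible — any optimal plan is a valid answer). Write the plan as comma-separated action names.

t=1 Suck ⇒ loc=A A=clear B=clear
min 1: A is dirty, one Suck

Suck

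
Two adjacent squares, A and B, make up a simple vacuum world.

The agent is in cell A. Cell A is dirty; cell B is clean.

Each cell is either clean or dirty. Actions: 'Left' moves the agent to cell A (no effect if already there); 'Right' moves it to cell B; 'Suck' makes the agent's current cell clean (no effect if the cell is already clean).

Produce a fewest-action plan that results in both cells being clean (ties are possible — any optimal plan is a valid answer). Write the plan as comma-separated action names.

t=1 Suck ⇒ <A|clean|clean>
min 1: A is dirty, one Suck

Suck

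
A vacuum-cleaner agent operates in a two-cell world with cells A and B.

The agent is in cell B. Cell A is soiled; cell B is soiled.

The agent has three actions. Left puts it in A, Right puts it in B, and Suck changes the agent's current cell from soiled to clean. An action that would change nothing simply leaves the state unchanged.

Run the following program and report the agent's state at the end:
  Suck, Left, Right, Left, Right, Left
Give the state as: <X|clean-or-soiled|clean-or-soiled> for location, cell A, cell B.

t=1 Suck ⇒ <B|soiled|clean>
t=2 Left ⇒ <A|soiled|clean>
t=3 Right ⇒ <B|soiled|clean>
t=4 Left ⇒ <A|soiled|clean>
t=5 Right ⇒ <B|soiled|clean>
t=6 Left ⇒ <A|soiled|clean>

<A|soiled|clean>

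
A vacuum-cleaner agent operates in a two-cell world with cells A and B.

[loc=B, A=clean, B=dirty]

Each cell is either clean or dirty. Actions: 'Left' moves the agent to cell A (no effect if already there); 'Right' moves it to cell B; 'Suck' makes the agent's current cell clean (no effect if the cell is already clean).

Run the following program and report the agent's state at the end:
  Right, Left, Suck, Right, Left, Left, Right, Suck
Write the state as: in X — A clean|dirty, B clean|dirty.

Right (#1): in B — A clean, B dirty
Left (#2): in A — A clean, B dirty
Suck (#3): in A — A clean, B dirty
Right (#4): in B — A clean, B dirty
Left (#5): in A — A clean, B dirty
Left (#6): in A — A clean, B dirty
Right (#7): in B — A clean, B dirty
Suck (#8): in B — A clean, B clean

in B — A clean, B clean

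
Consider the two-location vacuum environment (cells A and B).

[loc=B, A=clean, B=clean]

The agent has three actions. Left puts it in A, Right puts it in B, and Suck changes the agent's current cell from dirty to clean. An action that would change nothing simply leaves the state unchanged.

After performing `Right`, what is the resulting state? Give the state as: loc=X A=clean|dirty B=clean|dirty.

loc=B A=clean B=clean

start: loc=B A=clean B=clean
1. Right → loc=B A=clean B=clean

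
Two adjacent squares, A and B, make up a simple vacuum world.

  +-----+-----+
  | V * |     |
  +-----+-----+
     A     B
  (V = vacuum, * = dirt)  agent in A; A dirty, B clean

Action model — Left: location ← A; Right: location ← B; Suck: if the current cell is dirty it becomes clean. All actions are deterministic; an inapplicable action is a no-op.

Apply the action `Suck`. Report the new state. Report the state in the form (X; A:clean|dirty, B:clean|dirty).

(A; A:clean, B:clean)

start: (A; A:dirty, B:clean)
[1] after Suck: (A; A:clean, B:clean)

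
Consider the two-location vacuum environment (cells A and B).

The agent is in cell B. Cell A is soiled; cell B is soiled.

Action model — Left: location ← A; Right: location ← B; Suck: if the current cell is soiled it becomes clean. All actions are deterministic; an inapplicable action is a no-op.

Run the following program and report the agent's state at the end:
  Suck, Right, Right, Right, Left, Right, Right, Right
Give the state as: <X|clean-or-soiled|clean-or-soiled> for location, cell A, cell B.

Suck (#1): <B|soiled|clean>
Right (#2): <B|soiled|clean>
Right (#3): <B|soiled|clean>
Right (#4): <B|soiled|clean>
Left (#5): <A|soiled|clean>
Right (#6): <B|soiled|clean>
Right (#7): <B|soiled|clean>
Right (#8): <B|soiled|clean>

<B|soiled|clean>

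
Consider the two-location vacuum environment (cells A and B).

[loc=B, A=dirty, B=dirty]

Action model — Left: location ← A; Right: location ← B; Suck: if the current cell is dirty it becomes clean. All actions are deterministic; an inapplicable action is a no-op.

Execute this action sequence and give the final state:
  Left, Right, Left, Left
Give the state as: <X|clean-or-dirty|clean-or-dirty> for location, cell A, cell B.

<A|dirty|dirty>

step 1/4 (Left): <A|dirty|dirty>
step 2/4 (Right): <B|dirty|dirty>
step 3/4 (Left): <A|dirty|dirty>
step 4/4 (Left): <A|dirty|dirty>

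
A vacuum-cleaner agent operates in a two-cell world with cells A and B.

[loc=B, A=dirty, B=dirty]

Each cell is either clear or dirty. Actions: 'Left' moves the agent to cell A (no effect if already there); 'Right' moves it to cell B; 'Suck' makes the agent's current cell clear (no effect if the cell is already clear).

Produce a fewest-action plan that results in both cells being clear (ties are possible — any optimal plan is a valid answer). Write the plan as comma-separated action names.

step 1/3 (Suck): <B|dirty|clear>
step 2/3 (Left): <A|dirty|clear>
step 3/3 (Suck): <A|clear|clear>
min 3: Suck B + move + Suck A

Suck, Left, Suck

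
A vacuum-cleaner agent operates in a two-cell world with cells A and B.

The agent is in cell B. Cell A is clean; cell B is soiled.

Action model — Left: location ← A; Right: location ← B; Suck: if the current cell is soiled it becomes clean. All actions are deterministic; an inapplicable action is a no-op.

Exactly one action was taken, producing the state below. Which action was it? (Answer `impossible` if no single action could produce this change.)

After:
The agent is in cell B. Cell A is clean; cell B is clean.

try  Left: in A — A clean, B soiled
try Right: in B — A clean, B soiled
try  Suck: in B — A clean, B clean  ← match

Suck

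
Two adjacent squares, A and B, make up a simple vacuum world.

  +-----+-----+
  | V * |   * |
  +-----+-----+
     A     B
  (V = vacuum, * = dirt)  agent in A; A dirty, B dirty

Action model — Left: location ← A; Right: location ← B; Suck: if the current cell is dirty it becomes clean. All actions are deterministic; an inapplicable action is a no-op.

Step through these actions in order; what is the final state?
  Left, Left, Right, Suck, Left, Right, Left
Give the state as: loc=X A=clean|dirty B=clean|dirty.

loc=A A=dirty B=clean

1. Left → loc=A A=dirty B=dirty
2. Left → loc=A A=dirty B=dirty
3. Right → loc=B A=dirty B=dirty
4. Suck → loc=B A=dirty B=clean
5. Left → loc=A A=dirty B=clean
6. Right → loc=B A=dirty B=clean
7. Left → loc=A A=dirty B=clean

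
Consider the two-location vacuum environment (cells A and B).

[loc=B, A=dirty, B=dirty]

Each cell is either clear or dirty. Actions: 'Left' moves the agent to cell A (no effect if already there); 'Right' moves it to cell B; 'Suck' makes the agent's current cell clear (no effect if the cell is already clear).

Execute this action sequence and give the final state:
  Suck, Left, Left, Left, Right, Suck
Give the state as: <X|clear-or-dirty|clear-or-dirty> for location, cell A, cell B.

t=1 Suck ⇒ <B|dirty|clear>
t=2 Left ⇒ <A|dirty|clear>
t=3 Left ⇒ <A|dirty|clear>
t=4 Left ⇒ <A|dirty|clear>
t=5 Right ⇒ <B|dirty|clear>
t=6 Suck ⇒ <B|dirty|clear>

<B|dirty|clear>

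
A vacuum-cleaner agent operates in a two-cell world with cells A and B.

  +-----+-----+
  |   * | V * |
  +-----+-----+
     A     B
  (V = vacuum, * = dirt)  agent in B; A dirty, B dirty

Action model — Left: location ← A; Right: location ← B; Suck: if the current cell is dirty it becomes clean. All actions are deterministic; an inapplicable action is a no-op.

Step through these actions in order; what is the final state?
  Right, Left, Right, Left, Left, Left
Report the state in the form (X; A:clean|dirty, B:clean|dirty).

(A; A:dirty, B:dirty)

Right (#1): (B; A:dirty, B:dirty)
Left (#2): (A; A:dirty, B:dirty)
Right (#3): (B; A:dirty, B:dirty)
Left (#4): (A; A:dirty, B:dirty)
Left (#5): (A; A:dirty, B:dirty)
Left (#6): (A; A:dirty, B:dirty)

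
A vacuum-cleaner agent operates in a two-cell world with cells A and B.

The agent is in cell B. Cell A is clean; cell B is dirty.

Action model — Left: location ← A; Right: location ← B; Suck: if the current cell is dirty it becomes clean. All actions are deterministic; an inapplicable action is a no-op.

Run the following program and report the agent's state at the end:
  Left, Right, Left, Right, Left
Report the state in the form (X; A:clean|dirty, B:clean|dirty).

(A; A:clean, B:dirty)

1) do Left; now (A; A:clean, B:dirty)
2) do Right; now (B; A:clean, B:dirty)
3) do Left; now (A; A:clean, B:dirty)
4) do Right; now (B; A:clean, B:dirty)
5) do Left; now (A; A:clean, B:dirty)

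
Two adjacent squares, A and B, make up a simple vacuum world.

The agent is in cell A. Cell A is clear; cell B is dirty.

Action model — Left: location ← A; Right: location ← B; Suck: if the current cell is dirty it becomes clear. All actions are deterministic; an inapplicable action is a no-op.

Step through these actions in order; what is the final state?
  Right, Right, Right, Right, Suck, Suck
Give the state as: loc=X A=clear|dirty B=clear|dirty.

step 1/6 (Right): loc=B A=clear B=dirty
step 2/6 (Right): loc=B A=clear B=dirty
step 3/6 (Right): loc=B A=clear B=dirty
step 4/6 (Right): loc=B A=clear B=dirty
step 5/6 (Suck): loc=B A=clear B=clear
step 6/6 (Suck): loc=B A=clear B=clear

loc=B A=clear B=clear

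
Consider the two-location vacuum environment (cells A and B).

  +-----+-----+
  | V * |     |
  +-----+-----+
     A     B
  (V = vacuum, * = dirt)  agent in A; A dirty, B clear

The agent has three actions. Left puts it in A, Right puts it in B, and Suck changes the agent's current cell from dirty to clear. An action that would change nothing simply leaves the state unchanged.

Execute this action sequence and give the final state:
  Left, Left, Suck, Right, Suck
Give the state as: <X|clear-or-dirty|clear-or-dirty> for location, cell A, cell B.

<B|clear|clear>

1. Left → <A|dirty|clear>
2. Left → <A|dirty|clear>
3. Suck → <A|clear|clear>
4. Right → <B|clear|clear>
5. Suck → <B|clear|clear>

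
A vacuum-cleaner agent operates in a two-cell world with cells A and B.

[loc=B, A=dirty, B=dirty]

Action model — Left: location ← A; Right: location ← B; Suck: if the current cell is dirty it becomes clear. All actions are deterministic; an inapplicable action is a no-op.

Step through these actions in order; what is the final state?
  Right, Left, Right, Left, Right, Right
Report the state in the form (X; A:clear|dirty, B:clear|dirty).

(B; A:dirty, B:dirty)

t=1 Right ⇒ (B; A:dirty, B:dirty)
t=2 Left ⇒ (A; A:dirty, B:dirty)
t=3 Right ⇒ (B; A:dirty, B:dirty)
t=4 Left ⇒ (A; A:dirty, B:dirty)
t=5 Right ⇒ (B; A:dirty, B:dirty)
t=6 Right ⇒ (B; A:dirty, B:dirty)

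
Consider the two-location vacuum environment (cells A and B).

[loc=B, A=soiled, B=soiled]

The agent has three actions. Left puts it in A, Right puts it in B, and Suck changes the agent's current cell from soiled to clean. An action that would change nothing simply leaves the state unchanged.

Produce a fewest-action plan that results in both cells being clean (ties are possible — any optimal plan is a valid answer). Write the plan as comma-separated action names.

Suck, Left, Suck

t=1 Suck ⇒ in B — A soiled, B clean
t=2 Left ⇒ in A — A soiled, B clean
t=3 Suck ⇒ in A — A clean, B clean
min 3: Suck B + move + Suck A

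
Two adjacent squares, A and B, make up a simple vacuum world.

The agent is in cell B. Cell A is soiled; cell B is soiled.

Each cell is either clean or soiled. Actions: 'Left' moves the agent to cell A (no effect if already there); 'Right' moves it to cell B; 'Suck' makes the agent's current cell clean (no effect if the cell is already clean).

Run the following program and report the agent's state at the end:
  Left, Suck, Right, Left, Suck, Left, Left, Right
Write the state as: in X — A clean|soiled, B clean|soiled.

in B — A clean, B soiled

[1] after Left: in A — A soiled, B soiled
[2] after Suck: in A — A clean, B soiled
[3] after Right: in B — A clean, B soiled
[4] after Left: in A — A clean, B soiled
[5] after Suck: in A — A clean, B soiled
[6] after Left: in A — A clean, B soiled
[7] after Left: in A — A clean, B soiled
[8] after Right: in B — A clean, B soiled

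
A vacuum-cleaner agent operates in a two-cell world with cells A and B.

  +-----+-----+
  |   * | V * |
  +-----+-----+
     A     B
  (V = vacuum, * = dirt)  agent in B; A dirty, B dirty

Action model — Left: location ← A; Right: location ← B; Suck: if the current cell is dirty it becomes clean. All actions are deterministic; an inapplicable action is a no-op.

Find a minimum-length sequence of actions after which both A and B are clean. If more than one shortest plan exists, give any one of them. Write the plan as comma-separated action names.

Suck, Left, Suck

1) do Suck; now in B — A dirty, B clean
2) do Left; now in A — A dirty, B clean
3) do Suck; now in A — A clean, B clean
min 3: Suck B + move + Suck A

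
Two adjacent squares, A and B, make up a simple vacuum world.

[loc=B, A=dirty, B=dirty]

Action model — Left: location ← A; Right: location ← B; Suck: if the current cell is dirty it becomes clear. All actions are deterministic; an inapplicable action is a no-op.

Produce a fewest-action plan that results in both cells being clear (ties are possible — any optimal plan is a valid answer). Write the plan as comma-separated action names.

Suck, Left, Suck

step 1/3 (Suck): <B|dirty|clear>
step 2/3 (Left): <A|dirty|clear>
step 3/3 (Suck): <A|clear|clear>
min 3: Suck B + move + Suck A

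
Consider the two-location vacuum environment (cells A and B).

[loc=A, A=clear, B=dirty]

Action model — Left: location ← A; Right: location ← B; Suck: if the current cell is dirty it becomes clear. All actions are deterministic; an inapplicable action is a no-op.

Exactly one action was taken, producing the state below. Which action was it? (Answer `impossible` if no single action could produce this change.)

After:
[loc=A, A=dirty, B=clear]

try  Left: in A — A clear, B dirty
try Right: in B — A clear, B dirty
try  Suck: in A — A clear, B dirty
no single action produces the after-state

impossible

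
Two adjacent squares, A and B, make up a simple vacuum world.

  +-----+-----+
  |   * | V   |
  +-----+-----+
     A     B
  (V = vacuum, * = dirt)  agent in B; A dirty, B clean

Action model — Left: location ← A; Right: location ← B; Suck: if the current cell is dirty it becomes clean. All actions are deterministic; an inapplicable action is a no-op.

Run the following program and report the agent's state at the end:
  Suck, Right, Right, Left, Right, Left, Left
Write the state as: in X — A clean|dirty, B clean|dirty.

in A — A dirty, B clean

1. Suck → in B — A dirty, B clean
2. Right → in B — A dirty, B clean
3. Right → in B — A dirty, B clean
4. Left → in A — A dirty, B clean
5. Right → in B — A dirty, B clean
6. Left → in A — A dirty, B clean
7. Left → in A — A dirty, B clean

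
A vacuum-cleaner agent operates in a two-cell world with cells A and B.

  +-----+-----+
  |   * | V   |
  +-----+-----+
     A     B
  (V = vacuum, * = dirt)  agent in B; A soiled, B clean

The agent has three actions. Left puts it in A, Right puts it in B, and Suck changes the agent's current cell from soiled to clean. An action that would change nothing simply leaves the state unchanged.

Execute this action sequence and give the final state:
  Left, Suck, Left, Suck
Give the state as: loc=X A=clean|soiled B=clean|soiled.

loc=A A=clean B=clean

1. Left → loc=A A=soiled B=clean
2. Suck → loc=A A=clean B=clean
3. Left → loc=A A=clean B=clean
4. Suck → loc=A A=clean B=clean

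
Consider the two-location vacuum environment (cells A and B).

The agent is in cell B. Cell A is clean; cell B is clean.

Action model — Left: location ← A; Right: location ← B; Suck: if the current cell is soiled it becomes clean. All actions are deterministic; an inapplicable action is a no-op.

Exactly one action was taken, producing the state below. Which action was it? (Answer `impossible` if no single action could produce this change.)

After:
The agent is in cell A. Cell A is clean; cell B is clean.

Left

try  Left: in A — A clean, B clean  ← match
try Right: in B — A clean, B clean
try  Suck: in B — A clean, B clean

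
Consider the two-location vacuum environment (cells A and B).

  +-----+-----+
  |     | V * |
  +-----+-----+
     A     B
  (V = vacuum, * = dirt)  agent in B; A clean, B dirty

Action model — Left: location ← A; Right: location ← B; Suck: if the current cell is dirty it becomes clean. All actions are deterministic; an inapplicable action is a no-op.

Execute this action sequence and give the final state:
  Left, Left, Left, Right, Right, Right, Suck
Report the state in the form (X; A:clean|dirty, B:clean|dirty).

(B; A:clean, B:clean)

1) do Left; now (A; A:clean, B:dirty)
2) do Left; now (A; A:clean, B:dirty)
3) do Left; now (A; A:clean, B:dirty)
4) do Right; now (B; A:clean, B:dirty)
5) do Right; now (B; A:clean, B:dirty)
6) do Right; now (B; A:clean, B:dirty)
7) do Suck; now (B; A:clean, B:clean)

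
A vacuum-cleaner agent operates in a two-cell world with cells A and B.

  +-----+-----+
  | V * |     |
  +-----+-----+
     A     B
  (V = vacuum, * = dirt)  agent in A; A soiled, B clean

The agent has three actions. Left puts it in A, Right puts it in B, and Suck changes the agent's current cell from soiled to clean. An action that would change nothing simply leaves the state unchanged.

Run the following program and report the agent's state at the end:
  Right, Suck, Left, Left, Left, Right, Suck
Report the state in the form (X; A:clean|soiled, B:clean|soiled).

1) do Right; now (B; A:soiled, B:clean)
2) do Suck; now (B; A:soiled, B:clean)
3) do Left; now (A; A:soiled, B:clean)
4) do Left; now (A; A:soiled, B:clean)
5) do Left; now (A; A:soiled, B:clean)
6) do Right; now (B; A:soiled, B:clean)
7) do Suck; now (B; A:soiled, B:clean)

(B; A:soiled, B:clean)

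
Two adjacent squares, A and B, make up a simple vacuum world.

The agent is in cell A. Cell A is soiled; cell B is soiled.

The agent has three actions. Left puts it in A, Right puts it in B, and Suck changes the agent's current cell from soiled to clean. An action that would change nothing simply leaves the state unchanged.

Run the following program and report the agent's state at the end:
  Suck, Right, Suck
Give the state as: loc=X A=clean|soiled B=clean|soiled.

loc=B A=clean B=clean

t=1 Suck ⇒ loc=A A=clean B=soiled
t=2 Right ⇒ loc=B A=clean B=soiled
t=3 Suck ⇒ loc=B A=clean B=clean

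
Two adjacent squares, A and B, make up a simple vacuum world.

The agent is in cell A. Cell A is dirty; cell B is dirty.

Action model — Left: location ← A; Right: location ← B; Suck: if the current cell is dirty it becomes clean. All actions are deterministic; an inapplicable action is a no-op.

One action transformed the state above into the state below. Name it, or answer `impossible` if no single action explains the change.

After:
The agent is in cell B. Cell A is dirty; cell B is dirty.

Right

try  Left: in A — A dirty, B dirty
try Right: in B — A dirty, B dirty  ← match
try  Suck: in A — A clean, B dirty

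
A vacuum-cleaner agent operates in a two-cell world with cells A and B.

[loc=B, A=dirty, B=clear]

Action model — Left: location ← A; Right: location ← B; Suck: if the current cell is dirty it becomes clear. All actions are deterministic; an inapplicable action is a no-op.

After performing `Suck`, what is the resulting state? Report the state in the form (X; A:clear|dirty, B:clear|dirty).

(B; A:dirty, B:clear)

start: (B; A:dirty, B:clear)
[1] after Suck: (B; A:dirty, B:clear)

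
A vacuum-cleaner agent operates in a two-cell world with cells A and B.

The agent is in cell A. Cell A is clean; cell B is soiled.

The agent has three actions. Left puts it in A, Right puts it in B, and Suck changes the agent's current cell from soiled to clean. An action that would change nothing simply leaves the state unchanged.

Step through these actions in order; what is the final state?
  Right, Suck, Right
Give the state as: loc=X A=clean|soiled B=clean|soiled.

1) do Right; now loc=B A=clean B=soiled
2) do Suck; now loc=B A=clean B=clean
3) do Right; now loc=B A=clean B=clean

loc=B A=clean B=clean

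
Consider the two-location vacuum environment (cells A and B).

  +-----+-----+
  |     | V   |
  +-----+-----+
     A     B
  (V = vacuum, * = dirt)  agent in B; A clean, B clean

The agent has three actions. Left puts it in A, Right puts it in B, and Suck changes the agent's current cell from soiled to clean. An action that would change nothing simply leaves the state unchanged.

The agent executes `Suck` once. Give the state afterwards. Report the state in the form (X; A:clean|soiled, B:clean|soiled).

(B; A:clean, B:clean)

start: (B; A:clean, B:clean)
1. Suck → (B; A:clean, B:clean)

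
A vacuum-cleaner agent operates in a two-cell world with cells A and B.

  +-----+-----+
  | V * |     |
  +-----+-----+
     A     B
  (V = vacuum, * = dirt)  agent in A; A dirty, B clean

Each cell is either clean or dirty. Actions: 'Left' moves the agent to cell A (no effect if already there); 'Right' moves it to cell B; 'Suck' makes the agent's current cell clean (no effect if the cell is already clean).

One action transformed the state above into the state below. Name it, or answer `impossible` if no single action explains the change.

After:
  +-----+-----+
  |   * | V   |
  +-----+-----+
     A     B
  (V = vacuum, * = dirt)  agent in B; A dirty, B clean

Right

try  Left: <A|dirty|clean>
try Right: <B|dirty|clean>  ← match
try  Suck: <A|clean|clean>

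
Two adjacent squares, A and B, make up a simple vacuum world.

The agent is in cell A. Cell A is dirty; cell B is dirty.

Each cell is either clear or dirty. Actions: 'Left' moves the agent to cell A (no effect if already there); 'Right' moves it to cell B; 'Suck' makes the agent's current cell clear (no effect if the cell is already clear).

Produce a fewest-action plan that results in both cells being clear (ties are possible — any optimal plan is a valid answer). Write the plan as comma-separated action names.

1) do Suck; now <A|clear|dirty>
2) do Right; now <B|clear|dirty>
3) do Suck; now <B|clear|clear>
min 3: Suck A + move + Suck B

Suck, Right, Suck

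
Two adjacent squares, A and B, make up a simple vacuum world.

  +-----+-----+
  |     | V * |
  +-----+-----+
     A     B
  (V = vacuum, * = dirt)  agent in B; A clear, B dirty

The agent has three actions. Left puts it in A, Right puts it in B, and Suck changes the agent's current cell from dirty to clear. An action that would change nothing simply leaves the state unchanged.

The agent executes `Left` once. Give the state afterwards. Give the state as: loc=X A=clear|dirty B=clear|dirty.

start: loc=B A=clear B=dirty
step 1/1 (Left): loc=A A=clear B=dirty

loc=A A=clear B=dirty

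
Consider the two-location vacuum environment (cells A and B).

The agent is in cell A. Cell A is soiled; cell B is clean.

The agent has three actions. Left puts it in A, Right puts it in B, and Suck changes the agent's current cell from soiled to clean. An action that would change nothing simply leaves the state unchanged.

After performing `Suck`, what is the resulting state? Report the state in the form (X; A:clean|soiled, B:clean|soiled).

start: (A; A:soiled, B:clean)
1) do Suck; now (A; A:clean, B:clean)

(A; A:clean, B:clean)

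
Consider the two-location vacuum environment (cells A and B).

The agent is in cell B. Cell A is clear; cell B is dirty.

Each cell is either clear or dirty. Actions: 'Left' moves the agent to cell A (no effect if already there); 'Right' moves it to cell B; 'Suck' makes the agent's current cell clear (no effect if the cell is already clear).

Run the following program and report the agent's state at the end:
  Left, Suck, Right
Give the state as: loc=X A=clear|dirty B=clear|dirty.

1. Left → loc=A A=clear B=dirty
2. Suck → loc=A A=clear B=dirty
3. Right → loc=B A=clear B=dirty

loc=B A=clear B=dirty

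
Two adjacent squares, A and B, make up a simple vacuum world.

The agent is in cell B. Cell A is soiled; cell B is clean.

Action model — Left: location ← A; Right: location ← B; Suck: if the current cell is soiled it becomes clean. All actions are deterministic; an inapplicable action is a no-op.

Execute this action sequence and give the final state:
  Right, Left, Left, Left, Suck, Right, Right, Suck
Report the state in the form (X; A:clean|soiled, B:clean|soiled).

(B; A:clean, B:clean)

t=1 Right ⇒ (B; A:soiled, B:clean)
t=2 Left ⇒ (A; A:soiled, B:clean)
t=3 Left ⇒ (A; A:soiled, B:clean)
t=4 Left ⇒ (A; A:soiled, B:clean)
t=5 Suck ⇒ (A; A:clean, B:clean)
t=6 Right ⇒ (B; A:clean, B:clean)
t=7 Right ⇒ (B; A:clean, B:clean)
t=8 Suck ⇒ (B; A:clean, B:clean)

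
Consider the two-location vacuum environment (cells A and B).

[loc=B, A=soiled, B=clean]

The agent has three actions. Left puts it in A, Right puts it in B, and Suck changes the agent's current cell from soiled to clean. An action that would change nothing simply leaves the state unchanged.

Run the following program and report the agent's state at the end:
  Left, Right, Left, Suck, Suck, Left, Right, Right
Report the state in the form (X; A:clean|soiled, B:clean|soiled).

1. Left → (A; A:soiled, B:clean)
2. Right → (B; A:soiled, B:clean)
3. Left → (A; A:soiled, B:clean)
4. Suck → (A; A:clean, B:clean)
5. Suck → (A; A:clean, B:clean)
6. Left → (A; A:clean, B:clean)
7. Right → (B; A:clean, B:clean)
8. Right → (B; A:clean, B:clean)

(B; A:clean, B:clean)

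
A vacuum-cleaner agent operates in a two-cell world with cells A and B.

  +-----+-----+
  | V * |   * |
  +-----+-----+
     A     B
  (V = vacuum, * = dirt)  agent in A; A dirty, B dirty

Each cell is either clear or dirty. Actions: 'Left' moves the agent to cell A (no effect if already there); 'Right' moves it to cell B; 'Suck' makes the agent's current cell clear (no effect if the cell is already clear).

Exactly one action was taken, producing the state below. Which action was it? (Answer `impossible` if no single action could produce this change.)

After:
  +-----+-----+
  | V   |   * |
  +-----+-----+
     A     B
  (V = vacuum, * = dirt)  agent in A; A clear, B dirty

try  Left: loc=A A=dirty B=dirty
try Right: loc=B A=dirty B=dirty
try  Suck: loc=A A=clear B=dirty  ← match

Suck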